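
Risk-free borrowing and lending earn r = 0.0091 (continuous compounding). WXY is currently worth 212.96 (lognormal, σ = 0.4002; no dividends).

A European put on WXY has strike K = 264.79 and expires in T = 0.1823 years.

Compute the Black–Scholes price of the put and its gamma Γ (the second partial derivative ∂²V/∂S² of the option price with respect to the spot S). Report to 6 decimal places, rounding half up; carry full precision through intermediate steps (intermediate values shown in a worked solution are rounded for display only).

price = 53.373116
Γ = 0.005467

σ√T = 0.4002·√0.1823 = 0.170872
d₁ = (ln(S/K) + (r+σ²/2)T) / (σ√T) = (ln(212.96/264.79) + (0.0091+0.4002²/2)·0.1823) / 0.170872 = (-0.217833 + 0.016258) / 0.170872 = -1.179687
d₂ = d₁ − σ√T = -1.179687 − 0.170872 = -1.350558
e^{−rT} = 0.998342
N(−d₁) = 0.880938,  N(−d₂) = 0.911582
Put price V = K·e^{−rT}·N(−d₂) − S·N(−d₁) = 240.977578 − 187.604463 = 53.373116
φ(d₁) = (1/√(2π))·e^{−d₁²/2} = 0.198937
Γ = φ(d₁) / (S·σ·√T) = 0.005467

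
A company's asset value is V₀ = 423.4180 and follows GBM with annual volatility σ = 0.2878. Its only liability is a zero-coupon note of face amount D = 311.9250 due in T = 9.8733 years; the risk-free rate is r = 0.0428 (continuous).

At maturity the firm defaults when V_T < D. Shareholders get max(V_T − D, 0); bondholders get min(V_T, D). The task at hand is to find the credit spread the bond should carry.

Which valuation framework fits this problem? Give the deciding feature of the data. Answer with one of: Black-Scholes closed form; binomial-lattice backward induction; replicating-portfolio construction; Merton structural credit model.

Key observation: the data describe a firm's assets (V₀ = 423.4180, GBM) and a single zero-coupon debt of face 311.9250, so credit quantities follow from equity-as-call in the structural model.

framework: Merton structural credit model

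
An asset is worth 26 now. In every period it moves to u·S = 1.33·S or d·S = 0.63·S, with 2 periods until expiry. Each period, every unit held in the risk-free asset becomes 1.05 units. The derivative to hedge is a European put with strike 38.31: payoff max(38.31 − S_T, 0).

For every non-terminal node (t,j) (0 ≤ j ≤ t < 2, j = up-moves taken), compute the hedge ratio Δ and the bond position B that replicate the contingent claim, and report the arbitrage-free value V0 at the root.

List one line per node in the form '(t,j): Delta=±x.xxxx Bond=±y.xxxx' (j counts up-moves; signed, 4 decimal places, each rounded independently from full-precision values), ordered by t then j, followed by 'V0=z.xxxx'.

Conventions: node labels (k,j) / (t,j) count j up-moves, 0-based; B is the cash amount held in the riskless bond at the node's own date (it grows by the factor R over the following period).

Under the risk-neutral measure, an up-move has probability p* = (R−d)/(u−d) = 0.6000 and values discount at R = 1.05.
At maturity the claim pays: V(2,0)=27.9906, V(2,1)=16.5246, V(2,2)=0.0000
(1,0): S=16.3800. Δ = (V_up−V_dn)/(S_up−S_dn) = (16.5246−27.9906)/(21.7854−10.3194) = -1.0000. V = [p*·16.5246 + (1−p*)·27.9906]/1.05 = 20.1057. B = V − Δ·S = 36.4857.
(1,1): S=34.5800. Δ = (V_up−V_dn)/(S_up−S_dn) = (0.0000−16.5246)/(45.9914−21.7854) = -0.6827. V = [p*·0.0000 + (1−p*)·16.5246]/1.05 = 6.2951. B = V − Δ·S = 29.9017.
(0,0): S=26.0000. Δ = (V_up−V_dn)/(S_up−S_dn) = (6.2951−20.1057)/(34.5800−16.3800) = -0.7588. V = [p*·6.2951 + (1−p*)·20.1057]/1.05 = 11.2565. B = V − Δ·S = 30.9860.
Verification: the root portfolio costs Δ(0,0)·S0 + B(0,0) = 11.2565, matching V0.

(0,0): Delta=-0.7588 Bond=30.9860
(1,0): Delta=-1.0000 Bond=36.4857
(1,1): Delta=-0.6827 Bond=29.9017
V0=11.2565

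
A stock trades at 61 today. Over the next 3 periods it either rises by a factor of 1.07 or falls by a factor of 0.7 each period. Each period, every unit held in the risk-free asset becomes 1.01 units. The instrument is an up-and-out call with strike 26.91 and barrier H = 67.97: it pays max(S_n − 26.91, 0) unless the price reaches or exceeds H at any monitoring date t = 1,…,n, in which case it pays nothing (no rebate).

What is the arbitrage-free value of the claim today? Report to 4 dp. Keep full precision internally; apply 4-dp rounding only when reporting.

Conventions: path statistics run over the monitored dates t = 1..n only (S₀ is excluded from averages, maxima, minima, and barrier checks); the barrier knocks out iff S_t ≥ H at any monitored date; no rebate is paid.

With p* = (R−d)/(u−d) = 0.8378, sum probability × payoff across the paths and divide by R^3.
Enumerate all 2^3 = 8 price paths (U = up ×1.07, D = down ×0.7); each path with k up-moves has probability p*^k·(1−p*)^(3−k).
DDD: M=42.7000, payoff=0.0000, prob=0.004264
UDD: M=65.2700, payoff=5.0723, prob=0.022032
DUD: M=45.6890, payoff=5.0723, prob=0.022032
UUD: M=69.8389, payoff=0.0000, prob=0.113833
DDU: M=42.7000, payoff=5.0723, prob=0.022032
UDU: M=65.2700, payoff=21.9772, prob=0.113833
DUU: M=48.8872, payoff=21.9772, prob=0.113833
UUU: M=74.7276, payoff=0.0000, prob=0.588139
Price = Σ prob·payoff / R^3 = 5.338746 / 1.030301 = 5.1817

price = 5.1817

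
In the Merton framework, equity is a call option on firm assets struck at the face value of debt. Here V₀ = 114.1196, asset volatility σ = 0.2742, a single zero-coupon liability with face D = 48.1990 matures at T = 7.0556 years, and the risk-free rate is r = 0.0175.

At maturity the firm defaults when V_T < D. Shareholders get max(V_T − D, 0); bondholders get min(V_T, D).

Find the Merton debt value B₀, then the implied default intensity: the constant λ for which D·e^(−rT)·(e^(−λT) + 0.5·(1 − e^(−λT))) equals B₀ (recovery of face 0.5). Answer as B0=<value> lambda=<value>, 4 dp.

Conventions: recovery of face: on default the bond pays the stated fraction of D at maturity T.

B0=40.6301 lambda=0.0138

Apply the equity-as-call identities (strike 48.1990, horizon 7.0556 years):
d₁ = [ln(V₀/D) + (r + σ²/2)T] / (σ√T)
   = [ln(114.1196/48.1990) + (0.0175 + 0.5·0.2742²)·7.0556] / (0.2742·√7.0556)
   = [0.861909 + 0.388713] / 0.728340 = 1.717084
d₂ = d₁ − σ√T = 1.717084 − 0.728340 = 0.988743
N(d₁) = 0.957018,  N(d₂) = 0.838606,  e^(−rT) = 0.883846
E₀ = V₀·N(d₁) − D·e^(−rT)·N(d₂)
   = 114.1196·0.957018 − 48.1990·0.883846·0.838606 = 73.489525
B₀ = V₀ − E₀ = 114.1196 − 73.489525 = 40.630075
e^(−λT) = (B₀·e^(rT)/D − 0.5)/(1 − 0.5) = (40.6301·1.131419/48.1990 − 0.5)/0.5 = 0.90749541
λ = −ln(0.90749541)/7.0556 = 0.013757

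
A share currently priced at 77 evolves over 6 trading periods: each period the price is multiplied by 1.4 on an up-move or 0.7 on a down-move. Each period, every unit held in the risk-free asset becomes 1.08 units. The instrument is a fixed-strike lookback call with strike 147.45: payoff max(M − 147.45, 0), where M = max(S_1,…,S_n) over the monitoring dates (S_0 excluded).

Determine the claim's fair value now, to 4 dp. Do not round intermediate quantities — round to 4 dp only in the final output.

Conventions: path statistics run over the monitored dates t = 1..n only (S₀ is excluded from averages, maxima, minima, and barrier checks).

price = 26.3906

Set p* = 0.5429 (from d < R < u); the path-dependent value is the discounted p*-expectation over all price paths.
Enumerate all 2^6 = 64 price paths (U = up ×1.4, D = down ×0.7); each path with k up-moves has probability p*^k·(1−p*)^(6−k).
DDDDDD: M=53.9000, payoff=0.0000, prob=0.009127
UDDDDD: M=107.8000, payoff=0.0000, prob=0.010838
DUDDDD: M=75.4600, payoff=0.0000, prob=0.010838
UUDDDD: M=150.9200, payoff=3.4700, prob=0.012870
DDUDDD: M=53.9000, payoff=0.0000, prob=0.010838
UDUDDD: M=107.8000, payoff=0.0000, prob=0.012870
DUUDDD: M=105.6440, payoff=0.0000, prob=0.012870
UUUDDD: M=211.2880, payoff=63.8380, prob=0.015283
DDDUDD: M=53.9000, payoff=0.0000, prob=0.010838
UDDUDD: M=107.8000, payoff=0.0000, prob=0.012870
DUDUDD: M=75.4600, payoff=0.0000, prob=0.012870
UUDUDD: M=150.9200, payoff=3.4700, prob=0.015283
DDUUDD: M=73.9508, payoff=0.0000, prob=0.012870
UDUUDD: M=147.9016, payoff=0.4516, prob=0.015283
DUUUDD: M=147.9016, payoff=0.4516, prob=0.015283
UUUUDD: M=295.8032, payoff=148.3532, prob=0.018149
DDDDUD: M=53.9000, payoff=0.0000, prob=0.010838
UDDDUD: M=107.8000, payoff=0.0000, prob=0.012870
DUDDUD: M=75.4600, payoff=0.0000, prob=0.012870
UUDDUD: M=150.9200, payoff=3.4700, prob=0.015283
DDUDUD: M=53.9000, payoff=0.0000, prob=0.012870
UDUDUD: M=107.8000, payoff=0.0000, prob=0.015283
DUUDUD: M=105.6440, payoff=0.0000, prob=0.015283
UUUDUD: M=211.2880, payoff=63.8380, prob=0.018149
DDDUUD: M=53.9000, payoff=0.0000, prob=0.012870
UDDUUD: M=107.8000, payoff=0.0000, prob=0.015283
DUDUUD: M=103.5311, payoff=0.0000, prob=0.015283
UUDUUD: M=207.0622, payoff=59.6122, prob=0.018149
DDUUUD: M=103.5311, payoff=0.0000, prob=0.015283
UDUUUD: M=207.0622, payoff=59.6122, prob=0.018149
DUUUUD: M=207.0622, payoff=59.6122, prob=0.018149
UUUUUD: M=414.1245, payoff=266.6745, prob=0.021552
DDDDDU: M=53.9000, payoff=0.0000, prob=0.010838
UDDDDU: M=107.8000, payoff=0.0000, prob=0.012870
DUDDDU: M=75.4600, payoff=0.0000, prob=0.012870
UUDDDU: M=150.9200, payoff=3.4700, prob=0.015283
DDUDDU: M=53.9000, payoff=0.0000, prob=0.012870
UDUDDU: M=107.8000, payoff=0.0000, prob=0.015283
DUUDDU: M=105.6440, payoff=0.0000, prob=0.015283
UUUDDU: M=211.2880, payoff=63.8380, prob=0.018149
DDDUDU: M=53.9000, payoff=0.0000, prob=0.012870
UDDUDU: M=107.8000, payoff=0.0000, prob=0.015283
DUDUDU: M=75.4600, payoff=0.0000, prob=0.015283
UUDUDU: M=150.9200, payoff=3.4700, prob=0.018149
DDUUDU: M=73.9508, payoff=0.0000, prob=0.015283
UDUUDU: M=147.9016, payoff=0.4516, prob=0.018149
DUUUDU: M=147.9016, payoff=0.4516, prob=0.018149
UUUUDU: M=295.8032, payoff=148.3532, prob=0.021552
DDDDUU: M=53.9000, payoff=0.0000, prob=0.012870
UDDDUU: M=107.8000, payoff=0.0000, prob=0.015283
DUDDUU: M=75.4600, payoff=0.0000, prob=0.015283
UUDDUU: M=150.9200, payoff=3.4700, prob=0.018149
DDUDUU: M=72.4718, payoff=0.0000, prob=0.015283
UDUDUU: M=144.9436, payoff=0.0000, prob=0.018149
DUUDUU: M=144.9436, payoff=0.0000, prob=0.018149
UUUDUU: M=289.8871, payoff=142.4371, prob=0.021552
DDDUUU: M=72.4718, payoff=0.0000, prob=0.015283
UDDUUU: M=144.9436, payoff=0.0000, prob=0.018149
DUDUUU: M=144.9436, payoff=0.0000, prob=0.018149
UUDUUU: M=289.8871, payoff=142.4371, prob=0.021552
DDUUUU: M=144.9436, payoff=0.0000, prob=0.018149
UDUUUU: M=289.8871, payoff=142.4371, prob=0.021552
DUUUUU: M=289.8871, payoff=142.4371, prob=0.021552
UUUUUU: M=579.7743, payoff=432.3243, prob=0.025593
Price = Σ prob·payoff / R^6 = 41.878573 / 1.586874 = 26.3906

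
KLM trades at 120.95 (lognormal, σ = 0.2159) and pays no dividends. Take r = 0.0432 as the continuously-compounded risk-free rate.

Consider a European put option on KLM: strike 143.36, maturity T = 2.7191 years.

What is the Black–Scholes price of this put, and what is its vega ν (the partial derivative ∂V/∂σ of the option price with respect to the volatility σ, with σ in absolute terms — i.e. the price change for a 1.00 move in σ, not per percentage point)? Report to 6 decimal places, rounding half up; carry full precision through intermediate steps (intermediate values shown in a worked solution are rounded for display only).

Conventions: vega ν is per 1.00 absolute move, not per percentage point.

price = 20.998086
ν = 79.529201

σ√T = 0.2159·√2.7191 = 0.356012
d₁ = (ln(S/K) + (r+σ²/2)T) / (σ√T) = (ln(120.95/143.36) + (0.0432+0.2159²/2)·2.7191) / 0.356012 = (-0.169982 + 0.180838) / 0.356012 = 0.030493
d₂ = d₁ − σ√T = 0.030493 − 0.356012 = -0.325520
e^{−rT} = 0.889172
N(−d₁) = 0.487837,  N(−d₂) = 0.627606
Put price V = K·e^{−rT}·N(−d₂) − S·N(−d₁) = 80.001969 − 59.003882 = 20.998086
φ(d₁) = (1/√(2π))·e^{−d₁²/2} = 0.398757
ν = S·φ(d₁)·√T = 79.529201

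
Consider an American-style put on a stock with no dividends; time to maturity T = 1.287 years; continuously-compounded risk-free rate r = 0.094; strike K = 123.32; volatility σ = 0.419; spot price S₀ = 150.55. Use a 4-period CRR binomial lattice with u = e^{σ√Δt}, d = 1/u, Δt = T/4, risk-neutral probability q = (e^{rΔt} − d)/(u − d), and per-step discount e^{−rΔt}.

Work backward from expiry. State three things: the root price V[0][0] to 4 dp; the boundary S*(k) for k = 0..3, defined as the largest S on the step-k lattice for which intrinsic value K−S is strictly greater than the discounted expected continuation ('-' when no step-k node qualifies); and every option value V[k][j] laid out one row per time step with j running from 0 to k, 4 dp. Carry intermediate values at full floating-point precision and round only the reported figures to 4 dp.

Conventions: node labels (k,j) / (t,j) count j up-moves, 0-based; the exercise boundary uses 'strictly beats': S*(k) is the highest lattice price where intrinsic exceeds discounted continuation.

price = 10.3333
boundary = - - - 73.7947
tree:
10.3333
18.1499 3.2956
30.7865 6.8603 0.0000
49.5253 14.2806 0.0000 0.0000
65.1356 29.7269 0.0000 0.0000 0.0000

Δt=0.32175  u=1.26829  d=0.78846  q=0.50486  discount=0.97021
step 4 (expiry): payoffs max(K−S,0) = 65.1356 29.7269 0.0000 0.0000 0.0000
step 3: (k=3,j=0): S=73.7947, K−S=49.5253, hold=45.8514 ⇒ V=49.5253 exercise | (k=3,j=1): S=118.7031, K−S=4.6169, hold=14.2806 ⇒ V=14.2806 continue | (k=3,j=2): S=190.9410, K−S=0.0000, hold=0.0000 ⇒ V=0.0000 continue | (k=3,j=3): S=307.1399, K−S=0.0000, hold=0.0000 ⇒ V=0.0000 continue  boundary S*=73.7947
step 2: (k=2,j=0): S=93.5931, K−S=29.7269, hold=30.7865 ⇒ V=30.7865 continue | (k=2,j=1): S=150.5500, K−S=0.0000, hold=6.8603 ⇒ V=6.8603 continue | (k=2,j=2): S=242.1686, K−S=0.0000, hold=0.0000 ⇒ V=0.0000 continue  boundary S*=-
step 1: (k=1,j=0): S=118.7031, K−S=4.6169, hold=18.1499 ⇒ V=18.1499 continue | (k=1,j=1): S=190.9410, K−S=0.0000, hold=3.2956 ⇒ V=3.2956 continue  boundary S*=-
step 0: (k=0,j=0): S=150.5500, K−S=0.0000, hold=10.3333 ⇒ V=10.3333 continue  boundary S*=-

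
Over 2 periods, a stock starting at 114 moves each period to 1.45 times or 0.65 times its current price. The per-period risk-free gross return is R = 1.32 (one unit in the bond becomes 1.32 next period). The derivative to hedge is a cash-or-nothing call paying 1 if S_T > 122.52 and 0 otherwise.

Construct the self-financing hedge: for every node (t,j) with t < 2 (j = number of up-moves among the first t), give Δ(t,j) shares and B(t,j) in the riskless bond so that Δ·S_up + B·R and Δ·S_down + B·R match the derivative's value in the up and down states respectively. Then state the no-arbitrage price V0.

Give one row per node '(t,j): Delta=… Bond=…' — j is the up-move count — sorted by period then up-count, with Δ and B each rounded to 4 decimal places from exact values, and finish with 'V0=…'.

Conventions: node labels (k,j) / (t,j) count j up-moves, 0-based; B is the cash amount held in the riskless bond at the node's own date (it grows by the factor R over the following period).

Since d<R<u, set p* = (R−d)/(u−d) = 0.8375; price each node as the discounted p*-expectation of its children.
Expiry values: V(2,0)=0.0000, V(2,1)=0.0000, V(2,2)=1.0000
Node (1,0) S=74.1000: V=(p*·0.0000+(1−p*)·0.0000)/1.32=0.0000; Δ=(0.0000−0.0000)/(107.4450−48.1650)=0.0000; B=V−Δ·S=0.0000
Node (1,1) S=165.3000: V=(p*·1.0000+(1−p*)·0.0000)/1.32=0.6345; Δ=(1.0000−0.0000)/(239.6850−107.4450)=0.0076; B=V−Δ·S=-0.6155
Node (0,0) S=114.0000: V=(p*·0.6345+(1−p*)·0.0000)/1.32=0.4026; Δ=(0.6345−0.0000)/(165.3000−74.1000)=0.0070; B=V−Δ·S=-0.3905
Check: Δ(0,0)·S0 + B(0,0) = 0.4026 = V0.

(0,0): Delta=0.0070 Bond=-0.3905
(1,0): Delta=0.0000 Bond=0.0000
(1,1): Delta=0.0076 Bond=-0.6155
V0=0.4026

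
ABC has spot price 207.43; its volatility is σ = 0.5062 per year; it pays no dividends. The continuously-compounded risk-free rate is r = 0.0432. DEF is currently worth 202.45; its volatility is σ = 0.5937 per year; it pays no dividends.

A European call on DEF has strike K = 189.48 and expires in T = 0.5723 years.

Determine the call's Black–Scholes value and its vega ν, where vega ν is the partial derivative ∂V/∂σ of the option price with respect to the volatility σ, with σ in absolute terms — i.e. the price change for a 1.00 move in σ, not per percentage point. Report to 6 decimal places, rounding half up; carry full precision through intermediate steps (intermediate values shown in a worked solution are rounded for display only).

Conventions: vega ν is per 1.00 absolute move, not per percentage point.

σ√T = 0.5937·√0.5723 = 0.449137
d₁ = (ln(S/K) + (r+σ²/2)T) / (σ√T) = (ln(202.45/189.48) + (0.0432+0.5937²/2)·0.5723) / 0.449137 = (0.066209 + 0.125585) / 0.449137 = 0.427030
d₂ = d₁ − σ√T = 0.427030 − 0.449137 = -0.022107
e^{−rT} = 0.975580
N(d₁) = 0.665321,  N(d₂) = 0.491181
Call price V = S·N(d₁) − K·e^{−rT}·N(d₂) = 134.694269 − 90.796238 = 43.898031
φ(d₁) = (1/√(2π))·e^{−d₁²/2} = 0.364177
ν = S·φ(d₁)·√T = 55.775307

price = 43.898031
ν = 55.775307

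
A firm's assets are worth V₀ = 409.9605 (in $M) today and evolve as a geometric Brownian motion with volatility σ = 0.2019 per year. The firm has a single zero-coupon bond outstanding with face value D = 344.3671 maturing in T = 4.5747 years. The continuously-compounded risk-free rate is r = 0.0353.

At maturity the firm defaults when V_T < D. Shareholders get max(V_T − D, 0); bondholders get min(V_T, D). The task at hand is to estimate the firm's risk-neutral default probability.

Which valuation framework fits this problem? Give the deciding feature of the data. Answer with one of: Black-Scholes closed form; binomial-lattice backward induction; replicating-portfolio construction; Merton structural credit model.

framework: Merton structural credit model

Key observation: a levered firm with one bullet debt due at 4.5747 years is the canonical structural-credit setup: equity is a call on the firm's assets struck at the face value.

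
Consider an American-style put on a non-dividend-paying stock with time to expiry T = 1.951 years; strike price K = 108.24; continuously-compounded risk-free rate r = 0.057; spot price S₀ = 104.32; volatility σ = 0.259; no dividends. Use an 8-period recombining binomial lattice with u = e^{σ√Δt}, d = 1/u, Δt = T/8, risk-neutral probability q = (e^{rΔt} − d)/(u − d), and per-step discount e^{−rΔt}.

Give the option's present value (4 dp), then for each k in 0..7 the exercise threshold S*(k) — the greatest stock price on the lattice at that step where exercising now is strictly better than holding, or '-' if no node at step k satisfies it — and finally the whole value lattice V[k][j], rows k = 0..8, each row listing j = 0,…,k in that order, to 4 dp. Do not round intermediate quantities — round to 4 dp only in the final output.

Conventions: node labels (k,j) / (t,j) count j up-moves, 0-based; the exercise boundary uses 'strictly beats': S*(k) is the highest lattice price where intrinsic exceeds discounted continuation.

price = 12.7621
boundary = - - 80.7740 71.0761 80.7740 71.0761 80.7740 91.7951
tree:
12.7621
19.0247 7.3839
27.4660 11.8243 3.5259
37.1639 18.3610 6.1706 1.2047
45.6974 27.4660 10.5366 2.3482 0.1925
53.2064 37.1639 17.4107 4.5402 0.4090 0.0000
59.8138 45.6974 27.4660 8.6929 0.8688 0.0000 0.0000
65.6280 53.2064 37.1639 16.4449 1.8454 0.0000 0.0000 0.0000
70.7441 59.8138 45.6974 27.4660 3.9200 0.0000 0.0000 0.0000 0.0000

Δt=0.24388  u=1.13644  d=0.87994  q=0.52264  discount=0.98620
step 8 (expiry): payoffs max(K−S,0) = 70.7441 59.8138 45.6974 27.4660 3.9200 0.0000 0.0000 0.0000 0.0000
step 7: (k=7,j=0): S=42.6120, K−S=65.6280, hold=64.1337 ⇒ V=65.6280 exercise | (k=7,j=1): S=55.0336, K−S=53.2064, hold=51.7122 ⇒ V=53.2064 exercise | (k=7,j=2): S=71.0761, K−S=37.1639, hold=35.6696 ⇒ V=37.1639 exercise | (k=7,j=3): S=91.7951, K−S=16.4449, hold=14.9506 ⇒ V=16.4449 exercise | (k=7,j=4): S=118.5538, K−S=0.0000, hold=1.8454 ⇒ V=1.8454 continue | (k=7,j=5): S=153.1127, K−S=0.0000, hold=0.0000 ⇒ V=0.0000 continue | (k=7,j=6): S=197.7457, K−S=0.0000, hold=0.0000 ⇒ V=0.0000 continue | (k=7,j=7): S=255.3894, K−S=0.0000, hold=0.0000 ⇒ V=0.0000 continue  boundary S*=91.7951
step 6: (k=6,j=0): S=48.4262, K−S=59.8138, hold=58.3196 ⇒ V=59.8138 exercise | (k=6,j=1): S=62.5426, K−S=45.6974, hold=44.2032 ⇒ V=45.6974 exercise | (k=6,j=2): S=80.7740, K−S=27.4660, hold=25.9717 ⇒ V=27.4660 exercise | (k=6,j=3): S=104.3200, K−S=3.9200, hold=8.6929 ⇒ V=8.6929 continue | (k=6,j=4): S=134.7297, K−S=0.0000, hold=0.8688 ⇒ V=0.8688 continue | (k=6,j=5): S=174.0040, K−S=0.0000, hold=0.0000 ⇒ V=0.0000 continue | (k=6,j=6): S=224.7269, K−S=0.0000, hold=0.0000 ⇒ V=0.0000 continue  boundary S*=80.7740
step 5: (k=5,j=0): S=55.0336, K−S=53.2064, hold=51.7122 ⇒ V=53.2064 exercise | (k=5,j=1): S=71.0761, K−S=37.1639, hold=35.6696 ⇒ V=37.1639 exercise | (k=5,j=2): S=91.7951, K−S=16.4449, hold=17.4107 ⇒ V=17.4107 continue | (k=5,j=3): S=118.5538, K−S=0.0000, hold=4.5402 ⇒ V=4.5402 continue | (k=5,j=4): S=153.1127, K−S=0.0000, hold=0.4090 ⇒ V=0.4090 continue | (k=5,j=5): S=197.7457, K−S=0.0000, hold=0.0000 ⇒ V=0.0000 continue  boundary S*=71.0761
step 4: (k=4,j=0): S=62.5426, K−S=45.6974, hold=44.2032 ⇒ V=45.6974 exercise | (k=4,j=1): S=80.7740, K−S=27.4660, hold=26.4696 ⇒ V=27.4660 exercise | (k=4,j=2): S=104.3200, K−S=3.9200, hold=10.5366 ⇒ V=10.5366 continue | (k=4,j=3): S=134.7297, K−S=0.0000, hold=2.3482 ⇒ V=2.3482 continue | (k=4,j=4): S=174.0040, K−S=0.0000, hold=0.1925 ⇒ V=0.1925 continue  boundary S*=80.7740
step 3: (k=3,j=0): S=71.0761, K−S=37.1639, hold=35.6696 ⇒ V=37.1639 exercise | (k=3,j=1): S=91.7951, K−S=16.4449, hold=18.3610 ⇒ V=18.3610 continue | (k=3,j=2): S=118.5538, K−S=0.0000, hold=6.1706 ⇒ V=6.1706 continue | (k=3,j=3): S=153.1127, K−S=0.0000, hold=1.2047 ⇒ V=1.2047 continue  boundary S*=71.0761
step 2: (k=2,j=0): S=80.7740, K−S=27.4660, hold=26.9594 ⇒ V=27.4660 exercise | (k=2,j=1): S=104.3200, K−S=3.9200, hold=11.8243 ⇒ V=11.8243 continue | (k=2,j=2): S=134.7297, K−S=0.0000, hold=3.5259 ⇒ V=3.5259 continue  boundary S*=80.7740
step 1: (k=1,j=0): S=91.7951, K−S=16.4449, hold=19.0247 ⇒ V=19.0247 continue | (k=1,j=1): S=118.5538, K−S=0.0000, hold=7.3839 ⇒ V=7.3839 continue  boundary S*=-
step 0: (k=0,j=0): S=104.3200, K−S=3.9200, hold=12.7621 ⇒ V=12.7621 continue  boundary S*=-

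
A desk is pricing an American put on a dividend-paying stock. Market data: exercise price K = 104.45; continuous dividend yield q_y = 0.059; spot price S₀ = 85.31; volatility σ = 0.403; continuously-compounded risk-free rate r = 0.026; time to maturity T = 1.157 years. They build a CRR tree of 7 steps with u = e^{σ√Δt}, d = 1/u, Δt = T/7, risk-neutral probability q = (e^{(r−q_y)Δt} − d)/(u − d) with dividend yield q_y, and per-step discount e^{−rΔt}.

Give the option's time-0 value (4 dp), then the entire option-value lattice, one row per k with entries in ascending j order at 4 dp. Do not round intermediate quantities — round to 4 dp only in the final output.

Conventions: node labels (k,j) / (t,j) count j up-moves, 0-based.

price = 28.5162
tree:
28.5162
36.0993 19.2439
44.2962 26.1277 10.7620
52.5391 34.3466 16.0315 4.2305
60.1892 43.4163 23.2588 7.0859 0.6757
66.8469 52.3904 32.5372 11.8004 1.2175 0.0000
72.5296 60.1525 43.1250 19.5200 2.1937 0.0000 0.0000
77.3535 66.8469 52.2664 32.0323 3.9525 0.0000 0.0000 0.0000

Δt=0.16529  u=1.17803  d=0.84888  q=0.44260  discount=0.99571
step 7 (expiry): payoffs max(K−S,0) = 77.3535 66.8469 52.2664 32.0323 3.9525 0.0000 0.0000 0.0000
k=6: (k=6,j=0): S=31.9204, K−S=72.5296, hold=72.3915 ⇒ V=72.5296 exercise | (k=6,j=1): S=44.2975, K−S=60.1525, hold=60.1345 ⇒ V=60.1525 exercise | (k=6,j=2): S=61.4737, K−S=42.9763, hold=43.1250 ⇒ V=43.1250 continue | (k=6,j=3): S=85.3100, K−S=19.1400, hold=19.5200 ⇒ V=19.5200 continue | (k=6,j=4): S=118.3888, K−S=0.0000, hold=2.1937 ⇒ V=2.1937 continue | (k=6,j=5): S=164.2937, K−S=0.0000, hold=0.0000 ⇒ V=0.0000 continue | (k=6,j=6): S=227.9982, K−S=0.0000, hold=0.0000 ⇒ V=0.0000 continue
k=5: (k=5,j=0): S=37.6031, K−S=66.8469, hold=66.7639 ⇒ V=66.8469 exercise | (k=5,j=1): S=52.1836, K−S=52.2664, hold=52.3904 ⇒ V=52.3904 continue | (k=5,j=2): S=72.4177, K−S=32.0323, hold=32.5372 ⇒ V=32.5372 continue | (k=5,j=3): S=100.4975, K−S=3.9525, hold=11.8004 ⇒ V=11.8004 continue | (k=5,j=4): S=139.4652, K−S=0.0000, hold=1.2175 ⇒ V=1.2175 continue | (k=5,j=5): S=193.5425, K−S=0.0000, hold=0.0000 ⇒ V=0.0000 continue
k=4: (k=4,j=0): S=44.2975, K−S=60.1525, hold=60.1892 ⇒ V=60.1892 continue | (k=4,j=1): S=61.4737, K−S=42.9763, hold=43.4163 ⇒ V=43.4163 continue | (k=4,j=2): S=85.3100, K−S=19.1400, hold=23.2588 ⇒ V=23.2588 continue | (k=4,j=3): S=118.3888, K−S=0.0000, hold=7.0859 ⇒ V=7.0859 continue | (k=4,j=4): S=164.2937, K−S=0.0000, hold=0.6757 ⇒ V=0.6757 continue
k=3: (k=3,j=0): S=52.1836, K−S=52.2664, hold=52.5391 ⇒ V=52.5391 continue | (k=3,j=1): S=72.4177, K−S=32.0323, hold=34.3466 ⇒ V=34.3466 continue | (k=3,j=2): S=100.4975, K−S=3.9525, hold=16.0315 ⇒ V=16.0315 continue | (k=3,j=3): S=139.4652, K−S=0.0000, hold=4.2305 ⇒ V=4.2305 continue
k=2: (k=2,j=0): S=61.4737, K−S=42.9763, hold=44.2962 ⇒ V=44.2962 continue | (k=2,j=1): S=85.3100, K−S=19.1400, hold=26.1277 ⇒ V=26.1277 continue | (k=2,j=2): S=118.3888, K−S=0.0000, hold=10.7620 ⇒ V=10.7620 continue
k=1: (k=1,j=0): S=72.4177, K−S=32.0323, hold=36.0993 ⇒ V=36.0993 continue | (k=1,j=1): S=100.4975, K−S=3.9525, hold=19.2439 ⇒ V=19.2439 continue
k=0: (k=0,j=0): S=85.3100, K−S=19.1400, hold=28.5162 ⇒ V=28.5162 continue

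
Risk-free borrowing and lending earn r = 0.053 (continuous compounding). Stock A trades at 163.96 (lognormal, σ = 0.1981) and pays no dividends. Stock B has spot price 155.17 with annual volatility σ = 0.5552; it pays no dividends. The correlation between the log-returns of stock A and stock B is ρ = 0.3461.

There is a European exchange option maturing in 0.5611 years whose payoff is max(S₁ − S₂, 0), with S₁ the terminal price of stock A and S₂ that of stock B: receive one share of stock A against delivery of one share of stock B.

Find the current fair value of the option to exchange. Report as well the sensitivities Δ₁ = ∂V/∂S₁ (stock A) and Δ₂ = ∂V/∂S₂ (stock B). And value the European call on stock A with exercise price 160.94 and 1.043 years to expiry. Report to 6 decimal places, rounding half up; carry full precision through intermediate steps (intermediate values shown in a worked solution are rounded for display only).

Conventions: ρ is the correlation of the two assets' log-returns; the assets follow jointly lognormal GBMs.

σ_eff = √(σ₁² + σ₂² − 2ρσ₁σ₂) = √(0.1981² + 0.5552² − 2·0.3461·0.1981·0.5552) = 0.520921
d₁ = (ln(S₁/S₂) + (q₂ − q₁ + σ_eff²/2)T) / (σ_eff√T) = (ln(163.96/155.17) + (0.0 − 0.0 + 0.135679)·0.5611) / 0.390204 = 0.336313
d₂ = d₁ − σ_eff√T = 0.336313 − 0.390204 = -0.053891
N(d₁) = 0.631683,  N(d₂) = 0.478511
V = S₁·e^{−q₁T}·N(d₁) − S₂·e^{−q₂T}·N(d₂) = 103.570696 − 74.250546 = 29.320150
Δ₁ = e^{−q₁T}·N(d₁) = 0.631683;  Δ₂ = −e^{−q₂T}·N(d₂) = -0.478511
[vanilla: stock A call K=160.94]
σ√T = 0.1981·√1.043 = 0.202314
d₁ = (ln(S/K) + (r+σ²/2)T) / (σ√T) = (ln(163.96/160.94) + (0.053+0.1981²/2)·1.043) / 0.202314 = (0.018591 + 0.075745) / 0.202314 = 0.466281
d₂ = d₁ − σ√T = 0.466281 − 0.202314 = 0.263967
e^{−rT} = 0.946221
N(d₁) = 0.679493,  N(d₂) = 0.604097
price = S·N(d₁) − K·e^{−rT}·N(d₂) = 111.409667 − 91.994863 = 19.414804

exchange price = 29.320150
Δ1 = 0.631683
Δ2 = -0.478511
price(stock A call K=160.94) = 19.414804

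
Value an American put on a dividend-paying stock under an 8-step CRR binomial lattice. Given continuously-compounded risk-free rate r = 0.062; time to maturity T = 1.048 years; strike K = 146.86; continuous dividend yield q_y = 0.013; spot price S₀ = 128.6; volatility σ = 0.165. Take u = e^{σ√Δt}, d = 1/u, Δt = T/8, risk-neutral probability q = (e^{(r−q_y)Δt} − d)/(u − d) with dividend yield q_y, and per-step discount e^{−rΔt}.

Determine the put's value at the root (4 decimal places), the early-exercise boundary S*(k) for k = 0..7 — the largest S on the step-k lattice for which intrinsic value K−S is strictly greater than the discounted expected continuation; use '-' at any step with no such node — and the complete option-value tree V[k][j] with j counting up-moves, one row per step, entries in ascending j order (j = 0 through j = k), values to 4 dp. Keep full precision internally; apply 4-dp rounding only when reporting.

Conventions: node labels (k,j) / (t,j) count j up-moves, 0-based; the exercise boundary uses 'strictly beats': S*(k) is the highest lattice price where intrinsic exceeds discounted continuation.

params: Δt=0.13100 u=1.06154 d=0.94203 q=0.53896 e^(-rΔt)=0.99191
t_8 payoffs: 67.1060 56.9880 45.5863 32.7381 18.2600 1.9451 0.0000 0.0000 0.0000
t_7: node(7,0) S=84.6620 payoff=62.1980 vs cont=61.1541 → 62.1980 [stop]  node(7,1) S=95.4027 payoff=51.4573 vs cont=50.4317 → 51.4573 [stop]  node(7,2) S=107.5060 payoff=39.3540 vs cont=38.3489 → 39.3540 [stop]  node(7,3) S=121.1448 payoff=25.7152 vs cont=24.7333 → 25.7152 [stop]  node(7,4) S=136.5139 payoff=10.3461 vs cont=9.3904 → 10.3461 [stop]  node(7,5) S=153.8329 payoff=0.0000 vs cont=0.8895 → 0.8895 [wait]  node(7,6) S=173.3490 payoff=0.0000 vs cont=0.0000 → 0.0000 [wait]  node(7,7) S=195.3410 payoff=0.0000 vs cont=0.0000 → 0.0000 [wait]  ⇒ S*(7)=136.5139
t_6: node(6,0) S=89.8720 payoff=56.9880 vs cont=55.9529 → 56.9880 [stop]  node(6,1) S=101.2737 payoff=45.5863 vs cont=44.5706 → 45.5863 [stop]  node(6,2) S=114.1219 payoff=32.7381 vs cont=31.7444 → 32.7381 [stop]  node(6,3) S=128.6000 payoff=18.2600 vs cont=17.2909 → 18.2600 [stop]  node(6,4) S=144.9149 payoff=1.9451 vs cont=5.2069 → 5.2069 [wait]  node(6,5) S=163.2996 payoff=0.0000 vs cont=0.4068 → 0.4068 [wait]  node(6,6) S=184.0167 payoff=0.0000 vs cont=0.0000 → 0.0000 [wait]  ⇒ S*(6)=128.6000
t_5: node(5,0) S=95.4027 payoff=51.4573 vs cont=50.4317 → 51.4573 [stop]  node(5,1) S=107.5060 payoff=39.3540 vs cont=38.3489 → 39.3540 [stop]  node(5,2) S=121.1448 payoff=25.7152 vs cont=24.7333 → 25.7152 [stop]  node(5,3) S=136.5139 payoff=10.3461 vs cont=11.1341 → 11.1341 [wait]  node(5,4) S=153.8329 payoff=0.0000 vs cont=2.5987 → 2.5987 [wait]  node(5,5) S=173.3490 payoff=0.0000 vs cont=0.1860 → 0.1860 [wait]  ⇒ S*(5)=121.1448
t_4: node(4,0) S=101.2737 payoff=45.5863 vs cont=44.5706 → 45.5863 [stop]  node(4,1) S=114.1219 payoff=32.7381 vs cont=31.7444 → 32.7381 [stop]  node(4,2) S=128.6000 payoff=18.2600 vs cont=17.7122 → 18.2600 [stop]  node(4,3) S=144.9149 payoff=1.9451 vs cont=6.4810 → 6.4810 [wait]  node(4,4) S=163.2996 payoff=0.0000 vs cont=1.2878 → 1.2878 [wait]  ⇒ S*(4)=128.6000
t_3: node(3,0) S=107.5060 payoff=39.3540 vs cont=38.3489 → 39.3540 [stop]  node(3,1) S=121.1448 payoff=25.7152 vs cont=24.7333 → 25.7152 [stop]  node(3,2) S=136.5139 payoff=10.3461 vs cont=11.8153 → 11.8153 [wait]  node(3,3) S=153.8329 payoff=0.0000 vs cont=3.6523 → 3.6523 [wait]  ⇒ S*(3)=121.1448
t_2: node(2,0) S=114.1219 payoff=32.7381 vs cont=31.7444 → 32.7381 [stop]  node(2,1) S=128.6000 payoff=18.2600 vs cont=18.0763 → 18.2600 [stop]  node(2,2) S=144.9149 payoff=1.9451 vs cont=7.3558 → 7.3558 [wait]  ⇒ S*(2)=128.6000
t_1: node(1,0) S=121.1448 payoff=25.7152 vs cont=24.7333 → 25.7152 [stop]  node(1,1) S=136.5139 payoff=10.3461 vs cont=12.2829 → 12.2829 [wait]  ⇒ S*(1)=121.1448
t_0: node(0,0) S=128.6000 payoff=18.2600 vs cont=18.3263 → 18.3263 [wait]  ⇒ S*(0)=-

price = 18.3263
boundary = - 121.1448 128.6000 121.1448 128.6000 121.1448 128.6000 136.5139
tree:
18.3263
25.7152 12.2829
32.7381 18.2600 7.3558
39.3540 25.7152 11.8153 3.6523
45.5863 32.7381 18.2600 6.4810 1.2878
51.4573 39.3540 25.7152 11.1341 2.5987 0.1860
56.9880 45.5863 32.7381 18.2600 5.2069 0.4068 0.0000
62.1980 51.4573 39.3540 25.7152 10.3461 0.8895 0.0000 0.0000
67.1060 56.9880 45.5863 32.7381 18.2600 1.9451 0.0000 0.0000 0.0000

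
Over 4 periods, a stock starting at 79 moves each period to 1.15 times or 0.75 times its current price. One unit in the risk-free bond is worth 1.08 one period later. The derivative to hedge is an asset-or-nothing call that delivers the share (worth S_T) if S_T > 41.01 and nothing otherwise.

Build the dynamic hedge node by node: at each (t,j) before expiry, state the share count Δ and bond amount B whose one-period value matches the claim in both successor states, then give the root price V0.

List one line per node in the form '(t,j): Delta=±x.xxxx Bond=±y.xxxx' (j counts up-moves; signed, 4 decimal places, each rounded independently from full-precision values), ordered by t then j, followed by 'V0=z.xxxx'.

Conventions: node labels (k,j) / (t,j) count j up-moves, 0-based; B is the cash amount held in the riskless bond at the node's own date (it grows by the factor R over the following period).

No-arbitrage ⇒ martingale measure with p* = (R−d)/(u−d) = 0.8250.
Terminal payoffs: V(4,0)=0.0000, V(4,1)=0.0000, V(4,2)=58.7686, V(4,3)=90.1118, V(4,4)=138.1715
  t=3,j=0: stock 33.3281 → up 38.3273 (V=0.0000), down 24.9961 (V=0.0000). Price 0.0000; hedge Δ=0.0000, bond B=0.0000.
  t=3,j=1: stock 51.1031 → up 58.7686 (V=58.7686), down 38.3273 (V=0.0000). Price 44.8927; hedge Δ=2.8750, bond B=-102.0288.
  t=3,j=2: stock 78.3581 → up 90.1118 (V=90.1118), down 58.7686 (V=58.7686). Price 78.3581; hedge Δ=1.0000, bond B=0.0000.
  t=3,j=3: stock 120.1491 → up 138.1715 (V=138.1715), down 90.1118 (V=90.1118). Price 120.1491; hedge Δ=1.0000, bond B=0.0000.
  t=2,j=0: stock 44.4375 → up 51.1031 (V=44.8927), down 33.3281 (V=0.0000). Price 34.2930; hedge Δ=2.5256, bond B=-77.9387.
  t=2,j=1: stock 68.1375 → up 78.3581 (V=78.3581), down 51.1031 (V=44.8927). Price 67.1312; hedge Δ=1.2279, bond B=-16.5324.
  t=2,j=2: stock 104.4775 → up 120.1491 (V=120.1491), down 78.3581 (V=78.3581). Price 104.4775; hedge Δ=1.0000, bond B=0.0000.
  t=1,j=0: stock 59.2500 → up 68.1375 (V=67.1312), down 44.4375 (V=34.2930). Price 56.8375; hedge Δ=1.3856, bond B=-25.2579.
  t=1,j=1: stock 90.8500 → up 104.4775 (V=104.4775), down 68.1375 (V=67.1312). Price 90.6869; hedge Δ=1.0277, bond B=-2.6789.
  t=0,j=0: stock 79.0000 → up 90.8500 (V=90.6869), down 59.2500 (V=56.8375). Price 78.4845; hedge Δ=1.0712, bond B=-6.1391.
Sanity check at the root: Δ(0,0)·S0 + B(0,0) reproduces V0 = 78.4845.

(0,0): Delta=1.0712 Bond=-6.1391
(1,0): Delta=1.3856 Bond=-25.2579
(1,1): Delta=1.0277 Bond=-2.6789
(2,0): Delta=2.5256 Bond=-77.9387
(2,1): Delta=1.2279 Bond=-16.5324
(2,2): Delta=1.0000 Bond=0.0000
(3,0): Delta=0.0000 Bond=0.0000
(3,1): Delta=2.8750 Bond=-102.0288
(3,2): Delta=1.0000 Bond=0.0000
(3,3): Delta=1.0000 Bond=0.0000
V0=78.4845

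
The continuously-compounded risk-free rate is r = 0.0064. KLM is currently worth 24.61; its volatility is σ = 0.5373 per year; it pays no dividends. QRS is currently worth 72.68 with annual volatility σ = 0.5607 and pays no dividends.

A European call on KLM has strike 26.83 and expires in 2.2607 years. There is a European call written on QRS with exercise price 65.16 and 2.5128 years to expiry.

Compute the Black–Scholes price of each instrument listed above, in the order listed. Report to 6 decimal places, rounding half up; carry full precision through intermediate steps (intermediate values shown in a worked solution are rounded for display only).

price(KLM call K=26.83) = 7.121559
price(QRS call K=65.16) = 27.975822

[KLM call K=26.83]
σ√T = 0.5373·√2.2607 = 0.807864
d₁ = (ln(S/K) + (r+σ²/2)T) / (σ√T) = (ln(24.61/26.83) + (0.0064+0.5373²/2)·2.2607) / 0.807864 = (-0.086368 + 0.340791) / 0.807864 = 0.314933
d₂ = d₁ − σ√T = 0.314933 − 0.807864 = -0.492931
e^{−rT} = 0.985636
N(d₁) = 0.623594,  N(d₂) = 0.311031
price = S·N(d₁) − K·e^{−rT}·N(d₂) = 15.346640 − 8.225080 = 7.121559
[QRS call K=65.16]
σ√T = 0.5607·√2.5128 = 0.888811
d₁ = (ln(S/K) + (r+σ²/2)T) / (σ√T) = (ln(72.68/65.16) + (0.0064+0.5607²/2)·2.5128) / 0.888811 = (0.109220 + 0.411075) / 0.888811 = 0.585383
d₂ = d₁ − σ√T = 0.585383 − 0.888811 = -0.303428
e^{−rT} = 0.984047
N(d₁) = 0.720855,  N(d₂) = 0.380782
price = S·N(d₁) − K·e^{−rT}·N(d₂) = 52.391736 − 24.415914 = 27.975822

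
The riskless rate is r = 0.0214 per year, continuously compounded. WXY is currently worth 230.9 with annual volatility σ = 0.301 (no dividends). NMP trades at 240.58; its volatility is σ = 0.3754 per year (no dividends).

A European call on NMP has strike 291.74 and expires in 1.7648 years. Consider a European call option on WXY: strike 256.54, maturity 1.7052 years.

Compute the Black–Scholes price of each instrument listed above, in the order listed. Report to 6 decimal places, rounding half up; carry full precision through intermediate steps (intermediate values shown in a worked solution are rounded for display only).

[NMP call K=291.74]
σ√T = 0.3754·√1.7648 = 0.498703
d₁ = (ln(S/K) + (r+σ²/2)T) / (σ√T) = (ln(240.58/291.74) + (0.0214+0.3754²/2)·1.7648) / 0.498703 = (-0.192810 + 0.162119) / 0.498703 = -0.061542
d₂ = d₁ − σ√T = -0.061542 − 0.498703 = -0.560245
e^{−rT} = 0.962938
N(d₁) = 0.475464,  N(d₂) = 0.287656
price = S·N(d₁) − K·e^{−rT}·N(d₂) = 114.387066 − 80.810485 = 33.576581
[WXY call K=256.54]
σ√T = 0.301·√1.7052 = 0.393056
d₁ = (ln(S/K) + (r+σ²/2)T) / (σ√T) = (ln(230.9/256.54) + (0.0214+0.301²/2)·1.7052) / 0.393056 = (-0.105300 + 0.113738) / 0.393056 = 0.021467
d₂ = d₁ − σ√T = 0.021467 − 0.393056 = -0.371589
e^{−rT} = 0.964167
N(d₁) = 0.508564,  N(d₂) = 0.355100
price = S·N(d₁) − K·e^{−rT}·N(d₂) = 117.427317 − 87.832921 = 29.594396

price(NMP call K=291.74) = 33.576581
price(WXY call K=256.54) = 29.594396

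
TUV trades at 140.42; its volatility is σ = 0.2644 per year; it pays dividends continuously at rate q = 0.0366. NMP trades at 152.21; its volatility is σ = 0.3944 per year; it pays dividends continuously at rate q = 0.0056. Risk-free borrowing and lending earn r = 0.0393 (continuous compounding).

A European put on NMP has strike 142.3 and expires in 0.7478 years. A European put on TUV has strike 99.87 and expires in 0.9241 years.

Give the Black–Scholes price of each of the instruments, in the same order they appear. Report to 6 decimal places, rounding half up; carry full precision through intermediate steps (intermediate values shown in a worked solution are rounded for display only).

price(NMP put K=142.3) = 13.629564
price(TUV put K=99.87) = 1.180484

[NMP put K=142.3]
σ√T = 0.3944·√0.7478 = 0.341059
d₁ = (ln(S/K) + (r−q+σ²/2)T) / (σ√T) = (ln(152.21/142.3) + (0.0393−0.0056+0.3944²/2)·0.7478) / 0.341059 = (0.067324 + 0.083362) / 0.341059 = 0.441815
d₂ = d₁ − σ√T = 0.441815 − 0.341059 = 0.100756
e^{−rT} = 0.971039
e^{−qT} = 0.995821
N(−d₁) = 0.329311,  N(−d₂) = 0.459872
price = K·e^{−rT}·N(−d₂) − S·e^{−qT}·N(−d₁) = 63.544586 − 49.915022 = 13.629564
[TUV put K=99.87]
σ√T = 0.2644·√0.9241 = 0.254168
d₁ = (ln(S/K) + (r−q+σ²/2)T) / (σ√T) = (ln(140.42/99.87) + (0.0393−0.0366+0.2644²/2)·0.9241) / 0.254168 = (0.340769 + 0.034796) / 0.254168 = 1.477622
d₂ = d₁ − σ√T = 1.477622 − 0.254168 = 1.223454
e^{−rT} = 0.964334
e^{−qT} = 0.966744
N(−d₁) = 0.069754,  N(−d₂) = 0.110579
price = K·e^{−rT}·N(−d₂) − S·e^{−qT}·N(−d₁) = 10.649659 − 9.469176 = 1.180484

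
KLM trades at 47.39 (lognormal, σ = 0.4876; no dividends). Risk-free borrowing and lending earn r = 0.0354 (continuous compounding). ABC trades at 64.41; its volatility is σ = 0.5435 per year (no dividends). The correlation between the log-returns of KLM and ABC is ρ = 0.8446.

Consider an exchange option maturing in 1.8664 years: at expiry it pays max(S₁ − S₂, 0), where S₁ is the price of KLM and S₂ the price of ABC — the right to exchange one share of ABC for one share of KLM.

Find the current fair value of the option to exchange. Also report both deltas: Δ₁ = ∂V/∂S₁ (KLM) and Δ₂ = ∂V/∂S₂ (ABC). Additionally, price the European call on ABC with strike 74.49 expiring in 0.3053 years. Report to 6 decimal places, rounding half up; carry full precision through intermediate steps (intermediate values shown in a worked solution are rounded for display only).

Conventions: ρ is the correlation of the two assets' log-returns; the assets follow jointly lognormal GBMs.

σ_eff = √(σ₁² + σ₂² − 2ρσ₁σ₂) = √(0.4876² + 0.5435² − 2·0.8446·0.4876·0.5435) = 0.292387
d₁ = (ln(S₁/S₂) + (q₂ − q₁ + σ_eff²/2)T) / (σ_eff√T) = (ln(47.39/64.41) + (0.0 − 0.0 + 0.042745)·1.8664) / 0.399448 = -0.568480
d₂ = d₁ − σ_eff√T = -0.568480 − 0.399448 = -0.967928
N(d₁) = 0.284854,  N(d₂) = 0.166540
V = S₁·e^{−q₁T}·N(d₁) − S₂·e^{−q₂T}·N(d₂) = 13.499253 − 10.726848 = 2.772405
Δ₁ = e^{−q₁T}·N(d₁) = 0.284854;  Δ₂ = −e^{−q₂T}·N(d₂) = -0.166540
[vanilla: ABC call K=74.49]
σ√T = 0.5435·√0.3053 = 0.300305
d₁ = (ln(S/K) + (r+σ²/2)T) / (σ√T) = (ln(64.41/74.49) + (0.0354+0.5435²/2)·0.3053) / 0.300305 = (-0.145396 + 0.055899) / 0.300305 = -0.298019
d₂ = d₁ − σ√T = -0.298019 − 0.300305 = -0.598324
e^{−rT} = 0.989251
N(d₁) = 0.382844,  N(d₂) = 0.274812
price = S·N(d₁) − K·e^{−rT}·N(d₂) = 24.658998 − 20.250677 = 4.408322

exchange price = 2.772405
Δ1 = 0.284854
Δ2 = -0.166540
price(ABC call K=74.49) = 4.408322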